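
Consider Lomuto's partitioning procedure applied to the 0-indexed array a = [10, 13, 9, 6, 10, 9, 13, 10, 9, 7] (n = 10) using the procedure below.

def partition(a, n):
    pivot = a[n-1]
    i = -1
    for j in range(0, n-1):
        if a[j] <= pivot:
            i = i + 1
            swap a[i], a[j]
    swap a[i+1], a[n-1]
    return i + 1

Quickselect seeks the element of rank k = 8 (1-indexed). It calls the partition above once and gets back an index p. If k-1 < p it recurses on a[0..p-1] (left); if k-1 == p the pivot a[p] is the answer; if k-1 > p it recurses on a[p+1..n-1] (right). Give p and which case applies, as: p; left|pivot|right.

1; right

pivot = a[9] = 7; i = -1
j=0: a[0]=10 > 7 → no swap
j=1: a[1]=13 > 7 → no swap
j=2: a[2]=9 > 7 → no swap
j=3: a[3]=6 ≤ 7 → i=0, swap a[0],a[3] → [6, 13, 9, 10, 10, 9, 13, 10, 9, 7]
j=4: a[4]=10 > 7 → no swap
j=5: a[5]=9 > 7 → no swap
j=6: a[6]=13 > 7 → no swap
j=7: a[7]=10 > 7 → no swap
j=8: a[8]=9 > 7 → no swap
final swap a[1],a[9] → [6, 7, 9, 10, 10, 9, 13, 10, 9, 13]; return 1
p = 1; k-1 = 7 > 1 ⇒ right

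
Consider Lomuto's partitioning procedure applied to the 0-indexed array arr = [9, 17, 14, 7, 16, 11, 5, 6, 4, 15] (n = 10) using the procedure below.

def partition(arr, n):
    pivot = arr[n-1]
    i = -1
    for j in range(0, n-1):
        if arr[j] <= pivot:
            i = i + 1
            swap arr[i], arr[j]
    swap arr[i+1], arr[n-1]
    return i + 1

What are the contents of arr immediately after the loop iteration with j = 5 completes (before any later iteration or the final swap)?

pivot=15, i=-1
j=0: 9≤15, i=0, swap(0,0) ⇒ [9, 17, 14, 7, 16, 11, 5, 6, 4, 15]
j=1: 17>15, skip
j=2: 14≤15, i=1, swap(1,2) ⇒ [9, 14, 17, 7, 16, 11, 5, 6, 4, 15]
j=3: 7≤15, i=2, swap(2,3) ⇒ [9, 14, 7, 17, 16, 11, 5, 6, 4, 15]
j=4: 16>15, skip
j=5: 11≤15, i=3, swap(3,5) ⇒ [9, 14, 7, 11, 16, 17, 5, 6, 4, 15]
(after j=5) arr = [9, 14, 7, 11, 16, 17, 5, 6, 4, 15]

[9, 14, 7, 11, 16, 17, 5, 6, 4, 15]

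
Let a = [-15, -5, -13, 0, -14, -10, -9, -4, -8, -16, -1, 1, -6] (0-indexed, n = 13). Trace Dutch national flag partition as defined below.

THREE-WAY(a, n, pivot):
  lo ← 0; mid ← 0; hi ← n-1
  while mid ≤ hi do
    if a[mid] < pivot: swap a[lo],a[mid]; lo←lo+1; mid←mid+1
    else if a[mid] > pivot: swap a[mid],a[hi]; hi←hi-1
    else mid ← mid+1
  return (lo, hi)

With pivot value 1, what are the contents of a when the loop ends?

lo=0 mid=0 hi=12
-15<1: swap(0,0), lo=1 mid=1 ⇒ [-15, -5, -13, 0, -14, -10, -9, -4, -8, -16, -1, 1, -6]
-5<1: swap(1,1), lo=2 mid=2 ⇒ [-15, -5, -13, 0, -14, -10, -9, -4, -8, -16, -1, 1, -6]
-13<1: swap(2,2), lo=3 mid=3 ⇒ [-15, -5, -13, 0, -14, -10, -9, -4, -8, -16, -1, 1, -6]
0<1: swap(3,3), lo=4 mid=4 ⇒ [-15, -5, -13, 0, -14, -10, -9, -4, -8, -16, -1, 1, -6]
-14<1: swap(4,4), lo=5 mid=5 ⇒ [-15, -5, -13, 0, -14, -10, -9, -4, -8, -16, -1, 1, -6]
-10<1: swap(5,5), lo=6 mid=6 ⇒ [-15, -5, -13, 0, -14, -10, -9, -4, -8, -16, -1, 1, -6]
-9<1: swap(6,6), lo=7 mid=7 ⇒ [-15, -5, -13, 0, -14, -10, -9, -4, -8, -16, -1, 1, -6]
-4<1: swap(7,7), lo=8 mid=8 ⇒ [-15, -5, -13, 0, -14, -10, -9, -4, -8, -16, -1, 1, -6]
-8<1: swap(8,8), lo=9 mid=9 ⇒ [-15, -5, -13, 0, -14, -10, -9, -4, -8, -16, -1, 1, -6]
-16<1: swap(9,9), lo=10 mid=10 ⇒ [-15, -5, -13, 0, -14, -10, -9, -4, -8, -16, -1, 1, -6]
-1<1: swap(10,10), lo=11 mid=11 ⇒ [-15, -5, -13, 0, -14, -10, -9, -4, -8, -16, -1, 1, -6]
1=1: mid=12
-6<1: swap(11,12), lo=12 mid=13 ⇒ [-15, -5, -13, 0, -14, -10, -9, -4, -8, -16, -1, -6, 1]
done. lo=12 hi=12; a=[-15, -5, -13, 0, -14, -10, -9, -4, -8, -16, -1, -6, 1]

[-15, -5, -13, 0, -14, -10, -9, -4, -8, -16, -1, -6, 1]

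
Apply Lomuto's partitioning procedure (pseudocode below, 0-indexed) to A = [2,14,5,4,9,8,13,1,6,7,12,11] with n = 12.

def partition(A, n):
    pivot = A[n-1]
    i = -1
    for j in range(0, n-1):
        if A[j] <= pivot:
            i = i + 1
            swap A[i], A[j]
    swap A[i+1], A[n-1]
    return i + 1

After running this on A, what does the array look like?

[2,5,4,9,8,1,6,7,11,14,12,13]

pivot = A[11] = 11; i = -1
j=0: A[0]=2 ≤ 11 → i=0, swap A[0],A[0] (no change) → [2,14,5,4,9,8,13,1,6,7,12,11]
j=1: A[1]=14 > 11 → no swap
j=2: A[2]=5 ≤ 11 → i=1, swap A[1],A[2] → [2,5,14,4,9,8,13,1,6,7,12,11]
j=3: A[3]=4 ≤ 11 → i=2, swap A[2],A[3] → [2,5,4,14,9,8,13,1,6,7,12,11]
j=4: A[4]=9 ≤ 11 → i=3, swap A[3],A[4] → [2,5,4,9,14,8,13,1,6,7,12,11]
j=5: A[5]=8 ≤ 11 → i=4, swap A[4],A[5] → [2,5,4,9,8,14,13,1,6,7,12,11]
j=6: A[6]=13 > 11 → no swap
j=7: A[7]=1 ≤ 11 → i=5, swap A[5],A[7] → [2,5,4,9,8,1,13,14,6,7,12,11]
j=8: A[8]=6 ≤ 11 → i=6, swap A[6],A[8] → [2,5,4,9,8,1,6,14,13,7,12,11]
j=9: A[9]=7 ≤ 11 → i=7, swap A[7],A[9] → [2,5,4,9,8,1,6,7,13,14,12,11]
j=10: A[10]=12 > 11 → no swap
final swap A[8],A[11] → [2,5,4,9,8,1,6,7,11,14,12,13]; return 8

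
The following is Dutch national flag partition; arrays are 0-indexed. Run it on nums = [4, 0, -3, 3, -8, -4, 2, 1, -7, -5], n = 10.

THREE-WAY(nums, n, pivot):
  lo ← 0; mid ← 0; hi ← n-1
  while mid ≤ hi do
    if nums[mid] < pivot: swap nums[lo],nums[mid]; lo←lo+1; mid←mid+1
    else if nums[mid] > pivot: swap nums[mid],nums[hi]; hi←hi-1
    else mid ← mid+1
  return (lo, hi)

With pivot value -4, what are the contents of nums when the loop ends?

lo=0 mid=0 hi=9
4>-4: swap(0,9), hi=8 ⇒ [-5, 0, -3, 3, -8, -4, 2, 1, -7, 4]
-5<-4: swap(0,0), lo=1 mid=1 ⇒ [-5, 0, -3, 3, -8, -4, 2, 1, -7, 4]
0>-4: swap(1,8), hi=7 ⇒ [-5, -7, -3, 3, -8, -4, 2, 1, 0, 4]
-7<-4: swap(1,1), lo=2 mid=2 ⇒ [-5, -7, -3, 3, -8, -4, 2, 1, 0, 4]
-3>-4: swap(2,7), hi=6 ⇒ [-5, -7, 1, 3, -8, -4, 2, -3, 0, 4]
1>-4: swap(2,6), hi=5 ⇒ [-5, -7, 2, 3, -8, -4, 1, -3, 0, 4]
2>-4: swap(2,5), hi=4 ⇒ [-5, -7, -4, 3, -8, 2, 1, -3, 0, 4]
-4=-4: mid=3
3>-4: swap(3,4), hi=3 ⇒ [-5, -7, -4, -8, 3, 2, 1, -3, 0, 4]
-8<-4: swap(2,3), lo=3 mid=4 ⇒ [-5, -7, -8, -4, 3, 2, 1, -3, 0, 4]
done. lo=3 hi=3; nums=[-5, -7, -8, -4, 3, 2, 1, -3, 0, 4]

[-5, -7, -8, -4, 3, 2, 1, -3, 0, 4]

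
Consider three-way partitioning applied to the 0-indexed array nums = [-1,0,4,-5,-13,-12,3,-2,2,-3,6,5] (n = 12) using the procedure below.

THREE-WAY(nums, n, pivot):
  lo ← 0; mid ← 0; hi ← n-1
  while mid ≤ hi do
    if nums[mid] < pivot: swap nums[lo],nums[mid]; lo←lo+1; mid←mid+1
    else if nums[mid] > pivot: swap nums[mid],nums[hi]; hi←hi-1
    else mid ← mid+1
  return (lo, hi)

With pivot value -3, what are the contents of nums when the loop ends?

lo=0 mid=0 hi=11
-1>-3: swap(0,11), hi=10 ⇒ [5,0,4,-5,-13,-12,3,-2,2,-3,6,-1]
5>-3: swap(0,10), hi=9 ⇒ [6,0,4,-5,-13,-12,3,-2,2,-3,5,-1]
6>-3: swap(0,9), hi=8 ⇒ [-3,0,4,-5,-13,-12,3,-2,2,6,5,-1]
-3=-3: mid=1
0>-3: swap(1,8), hi=7 ⇒ [-3,2,4,-5,-13,-12,3,-2,0,6,5,-1]
2>-3: swap(1,7), hi=6 ⇒ [-3,-2,4,-5,-13,-12,3,2,0,6,5,-1]
-2>-3: swap(1,6), hi=5 ⇒ [-3,3,4,-5,-13,-12,-2,2,0,6,5,-1]
3>-3: swap(1,5), hi=4 ⇒ [-3,-12,4,-5,-13,3,-2,2,0,6,5,-1]
-12<-3: swap(0,1), lo=1 mid=2 ⇒ [-12,-3,4,-5,-13,3,-2,2,0,6,5,-1]
4>-3: swap(2,4), hi=3 ⇒ [-12,-3,-13,-5,4,3,-2,2,0,6,5,-1]
-13<-3: swap(1,2), lo=2 mid=3 ⇒ [-12,-13,-3,-5,4,3,-2,2,0,6,5,-1]
-5<-3: swap(2,3), lo=3 mid=4 ⇒ [-12,-13,-5,-3,4,3,-2,2,0,6,5,-1]
done. lo=3 hi=3; nums=[-12,-13,-5,-3,4,3,-2,2,0,6,5,-1]

[-12,-13,-5,-3,4,3,-2,2,0,6,5,-1]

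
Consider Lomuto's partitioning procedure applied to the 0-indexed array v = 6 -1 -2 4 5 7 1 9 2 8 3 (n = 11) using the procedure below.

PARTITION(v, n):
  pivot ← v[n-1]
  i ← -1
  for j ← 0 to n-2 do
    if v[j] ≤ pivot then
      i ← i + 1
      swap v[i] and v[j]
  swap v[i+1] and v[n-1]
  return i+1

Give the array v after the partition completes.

pivot = v[10] = 3; i = -1
j=0: v[0]=6 > 3 → no swap
j=1: v[1]=-1 ≤ 3 → i=0, swap v[0],v[1] → -1 6 -2 4 5 7 1 9 2 8 3
j=2: v[2]=-2 ≤ 3 → i=1, swap v[1],v[2] → -1 -2 6 4 5 7 1 9 2 8 3
j=3: v[3]=4 > 3 → no swap
j=4: v[4]=5 > 3 → no swap
j=5: v[5]=7 > 3 → no swap
j=6: v[6]=1 ≤ 3 → i=2, swap v[2],v[6] → -1 -2 1 4 5 7 6 9 2 8 3
j=7: v[7]=9 > 3 → no swap
j=8: v[8]=2 ≤ 3 → i=3, swap v[3],v[8] → -1 -2 1 2 5 7 6 9 4 8 3
j=9: v[9]=8 > 3 → no swap
final swap v[4],v[10] → -1 -2 1 2 3 7 6 9 4 8 5; return 4

-1 -2 1 2 3 7 6 9 4 8 5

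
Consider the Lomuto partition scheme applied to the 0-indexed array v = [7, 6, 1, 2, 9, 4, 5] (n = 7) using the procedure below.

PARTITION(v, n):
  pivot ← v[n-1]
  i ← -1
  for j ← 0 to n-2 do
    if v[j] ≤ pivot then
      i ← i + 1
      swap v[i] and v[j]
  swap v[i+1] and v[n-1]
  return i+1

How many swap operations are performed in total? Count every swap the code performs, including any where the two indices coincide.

pivot = v[6] = 5; i = -1
j=0: v[0]=7 > 5 → no swap
j=1: v[1]=6 > 5 → no swap
j=2: v[2]=1 ≤ 5 → i=0, swap v[0],v[2] → [1, 6, 7, 2, 9, 4, 5]
j=3: v[3]=2 ≤ 5 → i=1, swap v[1],v[3] → [1, 2, 7, 6, 9, 4, 5]
j=4: v[4]=9 > 5 → no swap
j=5: v[5]=4 ≤ 5 → i=2, swap v[2],v[5] → [1, 2, 4, 6, 9, 7, 5]
final swap v[3],v[6] → [1, 2, 4, 5, 9, 7, 6]; return 3

4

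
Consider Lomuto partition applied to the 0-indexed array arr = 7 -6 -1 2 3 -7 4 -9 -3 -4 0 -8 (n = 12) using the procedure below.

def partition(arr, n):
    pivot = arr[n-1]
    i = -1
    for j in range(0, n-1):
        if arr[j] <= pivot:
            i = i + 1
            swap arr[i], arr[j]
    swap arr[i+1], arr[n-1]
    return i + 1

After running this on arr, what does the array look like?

-9 -8 -1 2 3 -7 4 7 -3 -4 0 -6

pivot=-8, i=-1
j=0: 7>-8, skip
j=1: -6>-8, skip
j=2: -1>-8, skip
j=3: 2>-8, skip
j=4: 3>-8, skip
j=5: -7>-8, skip
j=6: 4>-8, skip
j=7: -9≤-8, i=0, swap(0,7) ⇒ -9 -6 -1 2 3 -7 4 7 -3 -4 0 -8
j=8: -3>-8, skip
j=9: -4>-8, skip
j=10: 0>-8, skip
swap(1,11) ⇒ -9 -8 -1 2 3 -7 4 7 -3 -4 0 -6; return 1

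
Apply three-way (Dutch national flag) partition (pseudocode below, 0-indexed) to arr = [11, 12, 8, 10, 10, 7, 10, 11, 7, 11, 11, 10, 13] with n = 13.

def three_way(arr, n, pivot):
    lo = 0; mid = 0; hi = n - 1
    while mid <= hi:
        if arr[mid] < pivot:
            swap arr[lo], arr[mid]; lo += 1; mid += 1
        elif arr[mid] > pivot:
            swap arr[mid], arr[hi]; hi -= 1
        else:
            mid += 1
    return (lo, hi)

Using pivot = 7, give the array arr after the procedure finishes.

lo=0 mid=0 hi=12
11>7: swap(0,12), hi=11 ⇒ [13, 12, 8, 10, 10, 7, 10, 11, 7, 11, 11, 10, 11]
13>7: swap(0,11), hi=10 ⇒ [10, 12, 8, 10, 10, 7, 10, 11, 7, 11, 11, 13, 11]
10>7: swap(0,10), hi=9 ⇒ [11, 12, 8, 10, 10, 7, 10, 11, 7, 11, 10, 13, 11]
11>7: swap(0,9), hi=8 ⇒ [11, 12, 8, 10, 10, 7, 10, 11, 7, 11, 10, 13, 11]
11>7: swap(0,8), hi=7 ⇒ [7, 12, 8, 10, 10, 7, 10, 11, 11, 11, 10, 13, 11]
7=7: mid=1
12>7: swap(1,7), hi=6 ⇒ [7, 11, 8, 10, 10, 7, 10, 12, 11, 11, 10, 13, 11]
11>7: swap(1,6), hi=5 ⇒ [7, 10, 8, 10, 10, 7, 11, 12, 11, 11, 10, 13, 11]
10>7: swap(1,5), hi=4 ⇒ [7, 7, 8, 10, 10, 10, 11, 12, 11, 11, 10, 13, 11]
7=7: mid=2
8>7: swap(2,4), hi=3 ⇒ [7, 7, 10, 10, 8, 10, 11, 12, 11, 11, 10, 13, 11]
10>7: swap(2,3), hi=2 ⇒ [7, 7, 10, 10, 8, 10, 11, 12, 11, 11, 10, 13, 11]
10>7: swap(2,2), hi=1 ⇒ [7, 7, 10, 10, 8, 10, 11, 12, 11, 11, 10, 13, 11]
done. lo=0 hi=1; arr=[7, 7, 10, 10, 8, 10, 11, 12, 11, 11, 10, 13, 11]

[7, 7, 10, 10, 8, 10, 11, 12, 11, 11, 10, 13, 11]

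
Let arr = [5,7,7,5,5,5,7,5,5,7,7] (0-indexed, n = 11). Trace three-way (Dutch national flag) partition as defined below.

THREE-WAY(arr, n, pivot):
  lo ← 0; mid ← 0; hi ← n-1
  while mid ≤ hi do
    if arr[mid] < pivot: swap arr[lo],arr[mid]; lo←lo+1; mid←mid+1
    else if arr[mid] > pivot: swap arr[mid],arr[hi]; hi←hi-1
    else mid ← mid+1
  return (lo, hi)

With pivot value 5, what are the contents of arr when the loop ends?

pivot = 5; lo=0, mid=0, hi=10
arr[mid]=5=5: mid=1
arr[mid]=7>5: swap arr[1],arr[10]; hi=9 → [5,7,7,5,5,5,7,5,5,7,7]
arr[mid]=7>5: swap arr[1],arr[9]; hi=8 → [5,7,7,5,5,5,7,5,5,7,7]
arr[mid]=7>5: swap arr[1],arr[8]; hi=7 → [5,5,7,5,5,5,7,5,7,7,7]
arr[mid]=5=5: mid=2
arr[mid]=7>5: swap arr[2],arr[7]; hi=6 → [5,5,5,5,5,5,7,7,7,7,7]
arr[mid]=5=5: mid=3
arr[mid]=5=5: mid=4
arr[mid]=5=5: mid=5
arr[mid]=5=5: mid=6
arr[mid]=7>5: swap arr[6],arr[6]; hi=5 → [5,5,5,5,5,5,7,7,7,7,7]
end: lo=0, hi=5; arr = [5,5,5,5,5,5,7,7,7,7,7]

[5,5,5,5,5,5,7,7,7,7,7]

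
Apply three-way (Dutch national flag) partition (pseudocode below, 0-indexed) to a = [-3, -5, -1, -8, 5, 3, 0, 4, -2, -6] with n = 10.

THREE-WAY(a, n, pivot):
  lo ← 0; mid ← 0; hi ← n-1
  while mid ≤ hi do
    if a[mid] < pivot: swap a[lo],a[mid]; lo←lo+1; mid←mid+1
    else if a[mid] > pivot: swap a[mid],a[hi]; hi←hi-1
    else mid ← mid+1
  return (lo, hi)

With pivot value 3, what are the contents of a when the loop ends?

[-3, -5, -1, -8, -6, 0, -2, 3, 4, 5]

lo=0 mid=0 hi=9
-3<3: swap(0,0), lo=1 mid=1 ⇒ [-3, -5, -1, -8, 5, 3, 0, 4, -2, -6]
-5<3: swap(1,1), lo=2 mid=2 ⇒ [-3, -5, -1, -8, 5, 3, 0, 4, -2, -6]
-1<3: swap(2,2), lo=3 mid=3 ⇒ [-3, -5, -1, -8, 5, 3, 0, 4, -2, -6]
-8<3: swap(3,3), lo=4 mid=4 ⇒ [-3, -5, -1, -8, 5, 3, 0, 4, -2, -6]
5>3: swap(4,9), hi=8 ⇒ [-3, -5, -1, -8, -6, 3, 0, 4, -2, 5]
-6<3: swap(4,4), lo=5 mid=5 ⇒ [-3, -5, -1, -8, -6, 3, 0, 4, -2, 5]
3=3: mid=6
0<3: swap(5,6), lo=6 mid=7 ⇒ [-3, -5, -1, -8, -6, 0, 3, 4, -2, 5]
4>3: swap(7,8), hi=7 ⇒ [-3, -5, -1, -8, -6, 0, 3, -2, 4, 5]
-2<3: swap(6,7), lo=7 mid=8 ⇒ [-3, -5, -1, -8, -6, 0, -2, 3, 4, 5]
done. lo=7 hi=7; a=[-3, -5, -1, -8, -6, 0, -2, 3, 4, 5]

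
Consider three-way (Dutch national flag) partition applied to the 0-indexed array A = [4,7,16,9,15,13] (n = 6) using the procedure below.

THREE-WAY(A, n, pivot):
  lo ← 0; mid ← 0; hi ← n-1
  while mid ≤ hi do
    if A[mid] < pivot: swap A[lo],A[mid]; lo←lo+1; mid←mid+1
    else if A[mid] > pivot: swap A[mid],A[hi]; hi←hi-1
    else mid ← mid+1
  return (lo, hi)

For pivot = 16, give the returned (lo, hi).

lo=0 mid=0 hi=5
4<16: swap(0,0), lo=1 mid=1 ⇒ [4,7,16,9,15,13]
7<16: swap(1,1), lo=2 mid=2 ⇒ [4,7,16,9,15,13]
16=16: mid=3
9<16: swap(2,3), lo=3 mid=4 ⇒ [4,7,9,16,15,13]
15<16: swap(3,4), lo=4 mid=5 ⇒ [4,7,9,15,16,13]
13<16: swap(4,5), lo=5 mid=6 ⇒ [4,7,9,15,13,16]
done. lo=5 hi=5; A=[4,7,9,15,13,16]

(5, 5)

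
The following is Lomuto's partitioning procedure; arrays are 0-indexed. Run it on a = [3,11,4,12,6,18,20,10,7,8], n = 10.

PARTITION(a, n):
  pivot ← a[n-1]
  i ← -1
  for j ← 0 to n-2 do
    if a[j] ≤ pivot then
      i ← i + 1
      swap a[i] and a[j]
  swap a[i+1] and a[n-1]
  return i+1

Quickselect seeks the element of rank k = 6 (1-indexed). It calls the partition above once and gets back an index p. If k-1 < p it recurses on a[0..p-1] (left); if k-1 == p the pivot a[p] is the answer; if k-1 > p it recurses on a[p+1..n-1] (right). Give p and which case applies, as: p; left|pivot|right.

4; right

pivot=8, i=-1
j=0: 3≤8, i=0, swap(0,0) ⇒ [3,11,4,12,6,18,20,10,7,8]
j=1: 11>8, skip
j=2: 4≤8, i=1, swap(1,2) ⇒ [3,4,11,12,6,18,20,10,7,8]
j=3: 12>8, skip
j=4: 6≤8, i=2, swap(2,4) ⇒ [3,4,6,12,11,18,20,10,7,8]
j=5: 18>8, skip
j=6: 20>8, skip
j=7: 10>8, skip
j=8: 7≤8, i=3, swap(3,8) ⇒ [3,4,6,7,11,18,20,10,12,8]
swap(4,9) ⇒ [3,4,6,7,8,18,20,10,12,11]; return 4
p = 4; k-1 = 5 > 4 ⇒ right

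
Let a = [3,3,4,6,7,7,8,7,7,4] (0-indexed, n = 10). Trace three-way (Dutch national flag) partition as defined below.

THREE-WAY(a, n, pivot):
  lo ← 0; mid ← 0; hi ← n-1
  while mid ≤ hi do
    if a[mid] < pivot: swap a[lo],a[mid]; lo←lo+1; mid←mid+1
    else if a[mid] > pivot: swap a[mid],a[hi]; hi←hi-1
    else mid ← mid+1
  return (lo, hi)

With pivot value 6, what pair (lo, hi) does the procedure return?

(4, 4)

lo=0 mid=0 hi=9
3<6: swap(0,0), lo=1 mid=1 ⇒ [3,3,4,6,7,7,8,7,7,4]
3<6: swap(1,1), lo=2 mid=2 ⇒ [3,3,4,6,7,7,8,7,7,4]
4<6: swap(2,2), lo=3 mid=3 ⇒ [3,3,4,6,7,7,8,7,7,4]
6=6: mid=4
7>6: swap(4,9), hi=8 ⇒ [3,3,4,6,4,7,8,7,7,7]
4<6: swap(3,4), lo=4 mid=5 ⇒ [3,3,4,4,6,7,8,7,7,7]
7>6: swap(5,8), hi=7 ⇒ [3,3,4,4,6,7,8,7,7,7]
7>6: swap(5,7), hi=6 ⇒ [3,3,4,4,6,7,8,7,7,7]
7>6: swap(5,6), hi=5 ⇒ [3,3,4,4,6,8,7,7,7,7]
8>6: swap(5,5), hi=4 ⇒ [3,3,4,4,6,8,7,7,7,7]
done. lo=4 hi=4; a=[3,3,4,4,6,8,7,7,7,7]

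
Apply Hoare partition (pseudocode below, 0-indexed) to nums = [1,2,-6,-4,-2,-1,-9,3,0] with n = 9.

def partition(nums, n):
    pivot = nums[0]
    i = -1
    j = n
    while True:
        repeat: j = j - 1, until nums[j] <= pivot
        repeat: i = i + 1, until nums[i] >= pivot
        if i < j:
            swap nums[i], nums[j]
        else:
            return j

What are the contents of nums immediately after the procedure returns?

[0,-9,-6,-4,-2,-1,2,3,1]

pivot = nums[0] = 1; i = -1, j = 9
j→8 (nums[8]=0≤1), i→0 (nums[0]=1≥1); i<j, swap → [0,2,-6,-4,-2,-1,-9,3,1]
j→6 (nums[6]=-9≤1), i→1 (nums[1]=2≥1); i<j, swap → [0,-9,-6,-4,-2,-1,2,3,1]
j→5, i→6; i≥j, return j=5. nums = [0,-9,-6,-4,-2,-1,2,3,1]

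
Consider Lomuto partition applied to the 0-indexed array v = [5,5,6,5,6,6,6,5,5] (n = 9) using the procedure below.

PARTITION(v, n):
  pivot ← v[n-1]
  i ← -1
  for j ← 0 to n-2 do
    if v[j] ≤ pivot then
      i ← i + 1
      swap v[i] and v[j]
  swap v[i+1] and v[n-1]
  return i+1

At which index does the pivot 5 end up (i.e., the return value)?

4

pivot=5, i=-1
j=0: 5≤5, i=0, swap(0,0) ⇒ [5,5,6,5,6,6,6,5,5]
j=1: 5≤5, i=1, swap(1,1) ⇒ [5,5,6,5,6,6,6,5,5]
j=2: 6>5, skip
j=3: 5≤5, i=2, swap(2,3) ⇒ [5,5,5,6,6,6,6,5,5]
j=4: 6>5, skip
j=5: 6>5, skip
j=6: 6>5, skip
j=7: 5≤5, i=3, swap(3,7) ⇒ [5,5,5,5,6,6,6,6,5]
swap(4,8) ⇒ [5,5,5,5,5,6,6,6,6]; return 4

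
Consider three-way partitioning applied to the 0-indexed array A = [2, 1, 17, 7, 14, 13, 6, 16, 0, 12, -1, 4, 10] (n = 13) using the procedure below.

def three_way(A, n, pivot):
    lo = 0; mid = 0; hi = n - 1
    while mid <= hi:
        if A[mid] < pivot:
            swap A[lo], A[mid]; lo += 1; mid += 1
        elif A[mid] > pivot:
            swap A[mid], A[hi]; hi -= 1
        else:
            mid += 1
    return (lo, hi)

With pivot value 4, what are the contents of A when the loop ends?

[2, 1, -1, 0, 4, 6, 16, 13, 12, 14, 7, 10, 17]

lo=0 mid=0 hi=12
2<4: swap(0,0), lo=1 mid=1 ⇒ [2, 1, 17, 7, 14, 13, 6, 16, 0, 12, -1, 4, 10]
1<4: swap(1,1), lo=2 mid=2 ⇒ [2, 1, 17, 7, 14, 13, 6, 16, 0, 12, -1, 4, 10]
17>4: swap(2,12), hi=11 ⇒ [2, 1, 10, 7, 14, 13, 6, 16, 0, 12, -1, 4, 17]
10>4: swap(2,11), hi=10 ⇒ [2, 1, 4, 7, 14, 13, 6, 16, 0, 12, -1, 10, 17]
4=4: mid=3
7>4: swap(3,10), hi=9 ⇒ [2, 1, 4, -1, 14, 13, 6, 16, 0, 12, 7, 10, 17]
-1<4: swap(2,3), lo=3 mid=4 ⇒ [2, 1, -1, 4, 14, 13, 6, 16, 0, 12, 7, 10, 17]
14>4: swap(4,9), hi=8 ⇒ [2, 1, -1, 4, 12, 13, 6, 16, 0, 14, 7, 10, 17]
12>4: swap(4,8), hi=7 ⇒ [2, 1, -1, 4, 0, 13, 6, 16, 12, 14, 7, 10, 17]
0<4: swap(3,4), lo=4 mid=5 ⇒ [2, 1, -1, 0, 4, 13, 6, 16, 12, 14, 7, 10, 17]
13>4: swap(5,7), hi=6 ⇒ [2, 1, -1, 0, 4, 16, 6, 13, 12, 14, 7, 10, 17]
16>4: swap(5,6), hi=5 ⇒ [2, 1, -1, 0, 4, 6, 16, 13, 12, 14, 7, 10, 17]
6>4: swap(5,5), hi=4 ⇒ [2, 1, -1, 0, 4, 6, 16, 13, 12, 14, 7, 10, 17]
done. lo=4 hi=4; A=[2, 1, -1, 0, 4, 6, 16, 13, 12, 14, 7, 10, 17]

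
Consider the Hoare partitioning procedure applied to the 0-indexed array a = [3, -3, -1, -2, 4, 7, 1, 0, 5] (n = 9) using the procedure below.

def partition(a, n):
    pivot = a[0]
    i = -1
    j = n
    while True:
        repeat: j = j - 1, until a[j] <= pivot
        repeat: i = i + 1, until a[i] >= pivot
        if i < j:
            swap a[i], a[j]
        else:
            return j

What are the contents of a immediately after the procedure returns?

pivot = a[0] = 3; i = -1, j = 9
j→7 (a[7]=0≤3), i→0 (a[0]=3≥3); i<j, swap → [0, -3, -1, -2, 4, 7, 1, 3, 5]
j→6 (a[6]=1≤3), i→4 (a[4]=4≥3); i<j, swap → [0, -3, -1, -2, 1, 7, 4, 3, 5]
j→4, i→5; i≥j, return j=4. a = [0, -3, -1, -2, 1, 7, 4, 3, 5]

[0, -3, -1, -2, 1, 7, 4, 3, 5]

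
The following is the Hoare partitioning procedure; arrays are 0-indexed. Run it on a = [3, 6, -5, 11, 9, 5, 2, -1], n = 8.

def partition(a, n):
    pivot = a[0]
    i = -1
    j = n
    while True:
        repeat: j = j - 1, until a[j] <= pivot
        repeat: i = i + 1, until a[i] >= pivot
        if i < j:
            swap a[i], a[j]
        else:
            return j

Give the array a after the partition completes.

[-1, 2, -5, 11, 9, 5, 6, 3]

pivot=3
j stops at 7 (-1), i stops at 0 (3); swap ⇒ [-1, 6, -5, 11, 9, 5, 2, 3]
j stops at 6 (2), i stops at 1 (6); swap ⇒ [-1, 2, -5, 11, 9, 5, 6, 3]
j stops at 2, i stops at 3; i≥j ⇒ return 2. a=[-1, 2, -5, 11, 9, 5, 6, 3]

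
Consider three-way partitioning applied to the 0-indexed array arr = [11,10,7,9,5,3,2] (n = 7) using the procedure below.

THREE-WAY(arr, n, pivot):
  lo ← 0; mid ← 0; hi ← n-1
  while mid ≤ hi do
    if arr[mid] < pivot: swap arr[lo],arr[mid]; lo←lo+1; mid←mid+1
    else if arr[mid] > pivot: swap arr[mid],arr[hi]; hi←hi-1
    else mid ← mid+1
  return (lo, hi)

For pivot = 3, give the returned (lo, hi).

pivot = 3; lo=0, mid=0, hi=6
arr[mid]=11>3: swap arr[0],arr[6]; hi=5 → [2,10,7,9,5,3,11]
arr[mid]=2<3: swap arr[0],arr[0]; lo=1,mid=1 → [2,10,7,9,5,3,11]
arr[mid]=10>3: swap arr[1],arr[5]; hi=4 → [2,3,7,9,5,10,11]
arr[mid]=3=3: mid=2
arr[mid]=7>3: swap arr[2],arr[4]; hi=3 → [2,3,5,9,7,10,11]
arr[mid]=5>3: swap arr[2],arr[3]; hi=2 → [2,3,9,5,7,10,11]
arr[mid]=9>3: swap arr[2],arr[2]; hi=1 → [2,3,9,5,7,10,11]
end: lo=1, hi=1; arr = [2,3,9,5,7,10,11]

(1, 1)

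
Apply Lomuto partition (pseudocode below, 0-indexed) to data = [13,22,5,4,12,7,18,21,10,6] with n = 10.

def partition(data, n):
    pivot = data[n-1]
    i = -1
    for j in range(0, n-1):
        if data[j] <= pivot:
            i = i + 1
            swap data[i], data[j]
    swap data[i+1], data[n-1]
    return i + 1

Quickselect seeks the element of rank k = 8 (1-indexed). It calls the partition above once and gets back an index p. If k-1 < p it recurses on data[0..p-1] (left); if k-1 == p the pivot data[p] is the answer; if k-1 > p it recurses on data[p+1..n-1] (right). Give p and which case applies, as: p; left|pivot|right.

2; right

pivot = data[9] = 6; i = -1
j=0: data[0]=13 > 6 → no swap
j=1: data[1]=22 > 6 → no swap
j=2: data[2]=5 ≤ 6 → i=0, swap data[0],data[2] → [5,22,13,4,12,7,18,21,10,6]
j=3: data[3]=4 ≤ 6 → i=1, swap data[1],data[3] → [5,4,13,22,12,7,18,21,10,6]
j=4: data[4]=12 > 6 → no swap
j=5: data[5]=7 > 6 → no swap
j=6: data[6]=18 > 6 → no swap
j=7: data[7]=21 > 6 → no swap
j=8: data[8]=10 > 6 → no swap
final swap data[2],data[9] → [5,4,6,22,12,7,18,21,10,13]; return 2
p = 2; k-1 = 7 > 2 ⇒ right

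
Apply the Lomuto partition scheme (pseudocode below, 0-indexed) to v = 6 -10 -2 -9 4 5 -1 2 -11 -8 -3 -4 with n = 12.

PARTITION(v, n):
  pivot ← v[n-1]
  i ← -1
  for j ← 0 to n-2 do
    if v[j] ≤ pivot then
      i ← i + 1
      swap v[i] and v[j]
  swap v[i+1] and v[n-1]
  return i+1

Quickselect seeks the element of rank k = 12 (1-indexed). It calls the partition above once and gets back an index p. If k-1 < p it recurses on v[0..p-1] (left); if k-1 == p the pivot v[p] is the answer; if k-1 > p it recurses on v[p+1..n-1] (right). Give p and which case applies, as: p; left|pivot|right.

pivot=-4, i=-1
j=0: 6>-4, skip
j=1: -10≤-4, i=0, swap(0,1) ⇒ -10 6 -2 -9 4 5 -1 2 -11 -8 -3 -4
j=2: -2>-4, skip
j=3: -9≤-4, i=1, swap(1,3) ⇒ -10 -9 -2 6 4 5 -1 2 -11 -8 -3 -4
j=4: 4>-4, skip
j=5: 5>-4, skip
j=6: -1>-4, skip
j=7: 2>-4, skip
j=8: -11≤-4, i=2, swap(2,8) ⇒ -10 -9 -11 6 4 5 -1 2 -2 -8 -3 -4
j=9: -8≤-4, i=3, swap(3,9) ⇒ -10 -9 -11 -8 4 5 -1 2 -2 6 -3 -4
j=10: -3>-4, skip
swap(4,11) ⇒ -10 -9 -11 -8 -4 5 -1 2 -2 6 -3 4; return 4
p = 4; k-1 = 11 > 4 ⇒ right

4; right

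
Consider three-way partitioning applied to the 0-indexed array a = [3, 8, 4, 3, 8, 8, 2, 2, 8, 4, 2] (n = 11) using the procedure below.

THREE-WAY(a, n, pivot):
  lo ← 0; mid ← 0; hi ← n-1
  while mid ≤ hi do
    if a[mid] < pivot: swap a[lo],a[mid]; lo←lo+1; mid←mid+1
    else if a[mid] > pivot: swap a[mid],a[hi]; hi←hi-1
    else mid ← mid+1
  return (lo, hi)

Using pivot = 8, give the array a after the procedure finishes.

[3, 4, 3, 2, 2, 4, 2, 8, 8, 8, 8]

lo=0 mid=0 hi=10
3<8: swap(0,0), lo=1 mid=1 ⇒ [3, 8, 4, 3, 8, 8, 2, 2, 8, 4, 2]
8=8: mid=2
4<8: swap(1,2), lo=2 mid=3 ⇒ [3, 4, 8, 3, 8, 8, 2, 2, 8, 4, 2]
3<8: swap(2,3), lo=3 mid=4 ⇒ [3, 4, 3, 8, 8, 8, 2, 2, 8, 4, 2]
8=8: mid=5
8=8: mid=6
2<8: swap(3,6), lo=4 mid=7 ⇒ [3, 4, 3, 2, 8, 8, 8, 2, 8, 4, 2]
2<8: swap(4,7), lo=5 mid=8 ⇒ [3, 4, 3, 2, 2, 8, 8, 8, 8, 4, 2]
8=8: mid=9
4<8: swap(5,9), lo=6 mid=10 ⇒ [3, 4, 3, 2, 2, 4, 8, 8, 8, 8, 2]
2<8: swap(6,10), lo=7 mid=11 ⇒ [3, 4, 3, 2, 2, 4, 2, 8, 8, 8, 8]
done. lo=7 hi=10; a=[3, 4, 3, 2, 2, 4, 2, 8, 8, 8, 8]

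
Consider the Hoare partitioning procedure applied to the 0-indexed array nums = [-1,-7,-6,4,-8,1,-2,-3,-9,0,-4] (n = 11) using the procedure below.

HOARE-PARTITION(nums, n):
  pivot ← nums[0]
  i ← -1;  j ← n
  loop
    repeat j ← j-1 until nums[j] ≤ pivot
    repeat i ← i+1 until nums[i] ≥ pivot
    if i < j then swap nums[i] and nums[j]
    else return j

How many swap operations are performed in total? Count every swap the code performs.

pivot = nums[0] = -1; i = -1, j = 11
j→10 (nums[10]=-4≤-1), i→0 (nums[0]=-1≥-1); i<j, swap → [-4,-7,-6,4,-8,1,-2,-3,-9,0,-1]
j→8 (nums[8]=-9≤-1), i→3 (nums[3]=4≥-1); i<j, swap → [-4,-7,-6,-9,-8,1,-2,-3,4,0,-1]
j→7 (nums[7]=-3≤-1), i→5 (nums[5]=1≥-1); i<j, swap → [-4,-7,-6,-9,-8,-3,-2,1,4,0,-1]
j→6, i→7; i≥j, return j=6. nums = [-4,-7,-6,-9,-8,-3,-2,1,4,0,-1]

3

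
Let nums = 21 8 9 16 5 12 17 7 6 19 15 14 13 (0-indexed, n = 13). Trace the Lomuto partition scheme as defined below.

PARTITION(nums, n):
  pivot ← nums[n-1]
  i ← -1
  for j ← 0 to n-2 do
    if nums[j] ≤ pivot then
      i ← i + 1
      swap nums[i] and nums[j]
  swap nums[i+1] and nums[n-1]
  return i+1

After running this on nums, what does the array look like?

pivot=13, i=-1
j=0: 21>13, skip
j=1: 8≤13, i=0, swap(0,1) ⇒ 8 21 9 16 5 12 17 7 6 19 15 14 13
j=2: 9≤13, i=1, swap(1,2) ⇒ 8 9 21 16 5 12 17 7 6 19 15 14 13
j=3: 16>13, skip
j=4: 5≤13, i=2, swap(2,4) ⇒ 8 9 5 16 21 12 17 7 6 19 15 14 13
j=5: 12≤13, i=3, swap(3,5) ⇒ 8 9 5 12 21 16 17 7 6 19 15 14 13
j=6: 17>13, skip
j=7: 7≤13, i=4, swap(4,7) ⇒ 8 9 5 12 7 16 17 21 6 19 15 14 13
j=8: 6≤13, i=5, swap(5,8) ⇒ 8 9 5 12 7 6 17 21 16 19 15 14 13
j=9: 19>13, skip
j=10: 15>13, skip
j=11: 14>13, skip
swap(6,12) ⇒ 8 9 5 12 7 6 13 21 16 19 15 14 17; return 6

8 9 5 12 7 6 13 21 16 19 15 14 17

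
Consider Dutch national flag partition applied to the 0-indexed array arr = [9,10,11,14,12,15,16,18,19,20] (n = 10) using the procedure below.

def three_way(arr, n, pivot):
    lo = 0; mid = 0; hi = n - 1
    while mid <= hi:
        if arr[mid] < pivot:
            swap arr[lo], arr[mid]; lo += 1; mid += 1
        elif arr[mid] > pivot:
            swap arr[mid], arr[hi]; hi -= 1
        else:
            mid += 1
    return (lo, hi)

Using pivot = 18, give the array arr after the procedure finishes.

[9,10,11,14,12,15,16,18,20,19]

lo=0 mid=0 hi=9
9<18: swap(0,0), lo=1 mid=1 ⇒ [9,10,11,14,12,15,16,18,19,20]
10<18: swap(1,1), lo=2 mid=2 ⇒ [9,10,11,14,12,15,16,18,19,20]
11<18: swap(2,2), lo=3 mid=3 ⇒ [9,10,11,14,12,15,16,18,19,20]
14<18: swap(3,3), lo=4 mid=4 ⇒ [9,10,11,14,12,15,16,18,19,20]
12<18: swap(4,4), lo=5 mid=5 ⇒ [9,10,11,14,12,15,16,18,19,20]
15<18: swap(5,5), lo=6 mid=6 ⇒ [9,10,11,14,12,15,16,18,19,20]
16<18: swap(6,6), lo=7 mid=7 ⇒ [9,10,11,14,12,15,16,18,19,20]
18=18: mid=8
19>18: swap(8,9), hi=8 ⇒ [9,10,11,14,12,15,16,18,20,19]
20>18: swap(8,8), hi=7 ⇒ [9,10,11,14,12,15,16,18,20,19]
done. lo=7 hi=7; arr=[9,10,11,14,12,15,16,18,20,19]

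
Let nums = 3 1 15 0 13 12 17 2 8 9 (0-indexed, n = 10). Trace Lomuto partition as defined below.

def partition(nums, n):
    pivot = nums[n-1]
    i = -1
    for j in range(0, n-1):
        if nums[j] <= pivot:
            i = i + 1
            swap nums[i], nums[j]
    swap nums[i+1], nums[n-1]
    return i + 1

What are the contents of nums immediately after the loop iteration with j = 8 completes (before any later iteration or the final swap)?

pivot = nums[9] = 9; i = -1
j=0: nums[0]=3 ≤ 9 → i=0, swap nums[0],nums[0] (no change) → 3 1 15 0 13 12 17 2 8 9
j=1: nums[1]=1 ≤ 9 → i=1, swap nums[1],nums[1] (no change) → 3 1 15 0 13 12 17 2 8 9
j=2: nums[2]=15 > 9 → no swap
j=3: nums[3]=0 ≤ 9 → i=2, swap nums[2],nums[3] → 3 1 0 15 13 12 17 2 8 9
j=4: nums[4]=13 > 9 → no swap
j=5: nums[5]=12 > 9 → no swap
j=6: nums[6]=17 > 9 → no swap
j=7: nums[7]=2 ≤ 9 → i=3, swap nums[3],nums[7] → 3 1 0 2 13 12 17 15 8 9
j=8: nums[8]=8 ≤ 9 → i=4, swap nums[4],nums[8] → 3 1 0 2 8 12 17 15 13 9
(after j=8) nums = 3 1 0 2 8 12 17 15 13 9

3 1 0 2 8 12 17 15 13 9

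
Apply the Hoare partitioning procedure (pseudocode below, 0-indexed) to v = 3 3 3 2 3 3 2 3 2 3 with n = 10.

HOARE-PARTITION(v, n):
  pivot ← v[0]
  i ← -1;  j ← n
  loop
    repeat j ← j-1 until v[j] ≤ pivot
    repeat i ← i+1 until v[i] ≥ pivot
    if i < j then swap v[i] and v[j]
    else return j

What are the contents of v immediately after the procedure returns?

3 2 3 2 2 3 3 3 3 3

pivot = v[0] = 3; i = -1, j = 10
j→9 (v[9]=3≤3), i→0 (v[0]=3≥3); i<j, swap → 3 3 3 2 3 3 2 3 2 3
j→8 (v[8]=2≤3), i→1 (v[1]=3≥3); i<j, swap → 3 2 3 2 3 3 2 3 3 3
j→7 (v[7]=3≤3), i→2 (v[2]=3≥3); i<j, swap → 3 2 3 2 3 3 2 3 3 3
j→6 (v[6]=2≤3), i→4 (v[4]=3≥3); i<j, swap → 3 2 3 2 2 3 3 3 3 3
j→5, i→5; i≥j, return j=5. v = 3 2 3 2 2 3 3 3 3 3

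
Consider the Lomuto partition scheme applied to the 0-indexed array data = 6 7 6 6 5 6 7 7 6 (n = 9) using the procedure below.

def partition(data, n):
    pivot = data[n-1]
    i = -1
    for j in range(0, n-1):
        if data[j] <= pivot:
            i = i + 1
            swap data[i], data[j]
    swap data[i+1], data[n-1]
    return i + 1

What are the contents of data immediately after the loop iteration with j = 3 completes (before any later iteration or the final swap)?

pivot=6, i=-1
j=0: 6≤6, i=0, swap(0,0) ⇒ 6 7 6 6 5 6 7 7 6
j=1: 7>6, skip
j=2: 6≤6, i=1, swap(1,2) ⇒ 6 6 7 6 5 6 7 7 6
j=3: 6≤6, i=2, swap(2,3) ⇒ 6 6 6 7 5 6 7 7 6
(after j=3) data = 6 6 6 7 5 6 7 7 6

6 6 6 7 5 6 7 7 6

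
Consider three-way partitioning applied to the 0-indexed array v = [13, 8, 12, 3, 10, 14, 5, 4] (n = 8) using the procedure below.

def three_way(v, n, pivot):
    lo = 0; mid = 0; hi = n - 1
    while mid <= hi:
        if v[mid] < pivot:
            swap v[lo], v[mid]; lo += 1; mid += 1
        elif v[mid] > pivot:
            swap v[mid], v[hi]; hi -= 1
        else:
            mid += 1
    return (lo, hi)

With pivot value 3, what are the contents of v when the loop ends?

lo=0 mid=0 hi=7
13>3: swap(0,7), hi=6 ⇒ [4, 8, 12, 3, 10, 14, 5, 13]
4>3: swap(0,6), hi=5 ⇒ [5, 8, 12, 3, 10, 14, 4, 13]
5>3: swap(0,5), hi=4 ⇒ [14, 8, 12, 3, 10, 5, 4, 13]
14>3: swap(0,4), hi=3 ⇒ [10, 8, 12, 3, 14, 5, 4, 13]
10>3: swap(0,3), hi=2 ⇒ [3, 8, 12, 10, 14, 5, 4, 13]
3=3: mid=1
8>3: swap(1,2), hi=1 ⇒ [3, 12, 8, 10, 14, 5, 4, 13]
12>3: swap(1,1), hi=0 ⇒ [3, 12, 8, 10, 14, 5, 4, 13]
done. lo=0 hi=0; v=[3, 12, 8, 10, 14, 5, 4, 13]

[3, 12, 8, 10, 14, 5, 4, 13]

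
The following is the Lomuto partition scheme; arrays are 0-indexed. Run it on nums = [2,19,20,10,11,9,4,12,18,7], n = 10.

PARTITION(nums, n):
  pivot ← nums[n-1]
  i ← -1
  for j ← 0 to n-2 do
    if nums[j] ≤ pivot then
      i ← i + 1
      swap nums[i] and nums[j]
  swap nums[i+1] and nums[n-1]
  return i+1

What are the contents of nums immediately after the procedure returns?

[2,4,7,10,11,9,19,12,18,20]

pivot = nums[9] = 7; i = -1
j=0: nums[0]=2 ≤ 7 → i=0, swap nums[0],nums[0] (no change) → [2,19,20,10,11,9,4,12,18,7]
j=1: nums[1]=19 > 7 → no swap
j=2: nums[2]=20 > 7 → no swap
j=3: nums[3]=10 > 7 → no swap
j=4: nums[4]=11 > 7 → no swap
j=5: nums[5]=9 > 7 → no swap
j=6: nums[6]=4 ≤ 7 → i=1, swap nums[1],nums[6] → [2,4,20,10,11,9,19,12,18,7]
j=7: nums[7]=12 > 7 → no swap
j=8: nums[8]=18 > 7 → no swap
final swap nums[2],nums[9] → [2,4,7,10,11,9,19,12,18,20]; return 2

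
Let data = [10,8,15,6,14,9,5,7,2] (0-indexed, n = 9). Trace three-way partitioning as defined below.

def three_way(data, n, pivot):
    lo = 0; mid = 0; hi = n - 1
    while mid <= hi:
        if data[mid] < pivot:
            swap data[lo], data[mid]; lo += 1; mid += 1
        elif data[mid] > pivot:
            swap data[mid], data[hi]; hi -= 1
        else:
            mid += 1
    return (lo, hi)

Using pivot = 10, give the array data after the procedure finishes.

[8,2,6,7,9,5,10,14,15]

lo=0 mid=0 hi=8
10=10: mid=1
8<10: swap(0,1), lo=1 mid=2 ⇒ [8,10,15,6,14,9,5,7,2]
15>10: swap(2,8), hi=7 ⇒ [8,10,2,6,14,9,5,7,15]
2<10: swap(1,2), lo=2 mid=3 ⇒ [8,2,10,6,14,9,5,7,15]
6<10: swap(2,3), lo=3 mid=4 ⇒ [8,2,6,10,14,9,5,7,15]
14>10: swap(4,7), hi=6 ⇒ [8,2,6,10,7,9,5,14,15]
7<10: swap(3,4), lo=4 mid=5 ⇒ [8,2,6,7,10,9,5,14,15]
9<10: swap(4,5), lo=5 mid=6 ⇒ [8,2,6,7,9,10,5,14,15]
5<10: swap(5,6), lo=6 mid=7 ⇒ [8,2,6,7,9,5,10,14,15]
done. lo=6 hi=6; data=[8,2,6,7,9,5,10,14,15]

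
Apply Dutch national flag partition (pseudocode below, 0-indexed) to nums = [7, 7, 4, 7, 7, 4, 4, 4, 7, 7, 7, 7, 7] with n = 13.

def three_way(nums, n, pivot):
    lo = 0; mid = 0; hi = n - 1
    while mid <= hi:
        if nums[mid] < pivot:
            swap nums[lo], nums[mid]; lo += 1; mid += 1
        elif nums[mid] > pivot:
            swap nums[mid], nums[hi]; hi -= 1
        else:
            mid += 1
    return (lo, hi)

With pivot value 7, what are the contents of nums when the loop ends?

[4, 4, 4, 4, 7, 7, 7, 7, 7, 7, 7, 7, 7]

pivot = 7; lo=0, mid=0, hi=12
nums[mid]=7=7: mid=1
nums[mid]=7=7: mid=2
nums[mid]=4<7: swap nums[0],nums[2]; lo=1,mid=3 → [4, 7, 7, 7, 7, 4, 4, 4, 7, 7, 7, 7, 7]
nums[mid]=7=7: mid=4
nums[mid]=7=7: mid=5
nums[mid]=4<7: swap nums[1],nums[5]; lo=2,mid=6 → [4, 4, 7, 7, 7, 7, 4, 4, 7, 7, 7, 7, 7]
nums[mid]=4<7: swap nums[2],nums[6]; lo=3,mid=7 → [4, 4, 4, 7, 7, 7, 7, 4, 7, 7, 7, 7, 7]
nums[mid]=4<7: swap nums[3],nums[7]; lo=4,mid=8 → [4, 4, 4, 4, 7, 7, 7, 7, 7, 7, 7, 7, 7]
nums[mid]=7=7: mid=9
nums[mid]=7=7: mid=10
nums[mid]=7=7: mid=11
nums[mid]=7=7: mid=12
nums[mid]=7=7: mid=13
end: lo=4, hi=12; nums = [4, 4, 4, 4, 7, 7, 7, 7, 7, 7, 7, 7, 7]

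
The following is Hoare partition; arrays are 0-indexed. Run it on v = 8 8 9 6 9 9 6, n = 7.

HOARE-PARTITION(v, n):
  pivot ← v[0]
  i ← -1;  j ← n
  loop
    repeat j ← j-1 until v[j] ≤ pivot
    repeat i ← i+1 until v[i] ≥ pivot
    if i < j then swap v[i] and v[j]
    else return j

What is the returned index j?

pivot=8
j stops at 6 (6), i stops at 0 (8); swap ⇒ 6 8 9 6 9 9 8
j stops at 3 (6), i stops at 1 (8); swap ⇒ 6 6 9 8 9 9 8
j stops at 1, i stops at 2; i≥j ⇒ return 1. v=6 6 9 8 9 9 8

1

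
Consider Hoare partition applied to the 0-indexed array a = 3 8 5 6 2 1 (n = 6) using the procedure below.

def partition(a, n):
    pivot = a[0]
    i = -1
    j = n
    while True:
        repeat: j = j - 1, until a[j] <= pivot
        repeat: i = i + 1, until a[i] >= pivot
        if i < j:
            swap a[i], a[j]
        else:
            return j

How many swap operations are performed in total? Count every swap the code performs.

2

pivot = a[0] = 3; i = -1, j = 6
j→5 (a[5]=1≤3), i→0 (a[0]=3≥3); i<j, swap → 1 8 5 6 2 3
j→4 (a[4]=2≤3), i→1 (a[1]=8≥3); i<j, swap → 1 2 5 6 8 3
j→1, i→2; i≥j, return j=1. a = 1 2 5 6 8 3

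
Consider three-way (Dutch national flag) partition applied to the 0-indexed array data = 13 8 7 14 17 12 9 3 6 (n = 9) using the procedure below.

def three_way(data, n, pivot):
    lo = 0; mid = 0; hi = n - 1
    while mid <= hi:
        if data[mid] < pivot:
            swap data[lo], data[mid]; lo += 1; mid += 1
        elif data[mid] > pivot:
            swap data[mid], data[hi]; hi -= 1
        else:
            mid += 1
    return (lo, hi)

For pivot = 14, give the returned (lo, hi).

pivot = 14; lo=0, mid=0, hi=8
data[mid]=13<14: swap data[0],data[0]; lo=1,mid=1 → 13 8 7 14 17 12 9 3 6
data[mid]=8<14: swap data[1],data[1]; lo=2,mid=2 → 13 8 7 14 17 12 9 3 6
data[mid]=7<14: swap data[2],data[2]; lo=3,mid=3 → 13 8 7 14 17 12 9 3 6
data[mid]=14=14: mid=4
data[mid]=17>14: swap data[4],data[8]; hi=7 → 13 8 7 14 6 12 9 3 17
data[mid]=6<14: swap data[3],data[4]; lo=4,mid=5 → 13 8 7 6 14 12 9 3 17
data[mid]=12<14: swap data[4],data[5]; lo=5,mid=6 → 13 8 7 6 12 14 9 3 17
data[mid]=9<14: swap data[5],data[6]; lo=6,mid=7 → 13 8 7 6 12 9 14 3 17
data[mid]=3<14: swap data[6],data[7]; lo=7,mid=8 → 13 8 7 6 12 9 3 14 17
end: lo=7, hi=7; data = 13 8 7 6 12 9 3 14 17

(7, 7)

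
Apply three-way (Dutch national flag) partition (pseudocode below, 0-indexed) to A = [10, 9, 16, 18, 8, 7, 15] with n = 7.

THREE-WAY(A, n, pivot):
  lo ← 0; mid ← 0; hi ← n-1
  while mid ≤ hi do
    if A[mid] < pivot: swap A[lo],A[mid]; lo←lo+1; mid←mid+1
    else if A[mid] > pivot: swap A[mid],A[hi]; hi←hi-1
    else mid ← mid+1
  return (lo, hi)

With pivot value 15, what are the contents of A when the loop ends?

[10, 9, 7, 8, 15, 18, 16]

lo=0 mid=0 hi=6
10<15: swap(0,0), lo=1 mid=1 ⇒ [10, 9, 16, 18, 8, 7, 15]
9<15: swap(1,1), lo=2 mid=2 ⇒ [10, 9, 16, 18, 8, 7, 15]
16>15: swap(2,6), hi=5 ⇒ [10, 9, 15, 18, 8, 7, 16]
15=15: mid=3
18>15: swap(3,5), hi=4 ⇒ [10, 9, 15, 7, 8, 18, 16]
7<15: swap(2,3), lo=3 mid=4 ⇒ [10, 9, 7, 15, 8, 18, 16]
8<15: swap(3,4), lo=4 mid=5 ⇒ [10, 9, 7, 8, 15, 18, 16]
done. lo=4 hi=4; A=[10, 9, 7, 8, 15, 18, 16]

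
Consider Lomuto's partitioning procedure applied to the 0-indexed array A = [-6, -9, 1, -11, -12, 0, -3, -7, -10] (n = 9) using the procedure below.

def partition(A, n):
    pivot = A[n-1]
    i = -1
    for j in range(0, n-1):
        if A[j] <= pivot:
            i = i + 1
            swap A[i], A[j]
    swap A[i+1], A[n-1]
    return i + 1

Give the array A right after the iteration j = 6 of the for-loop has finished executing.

[-11, -12, 1, -6, -9, 0, -3, -7, -10]

pivot=-10, i=-1
j=0: -6>-10, skip
j=1: -9>-10, skip
j=2: 1>-10, skip
j=3: -11≤-10, i=0, swap(0,3) ⇒ [-11, -9, 1, -6, -12, 0, -3, -7, -10]
j=4: -12≤-10, i=1, swap(1,4) ⇒ [-11, -12, 1, -6, -9, 0, -3, -7, -10]
j=5: 0>-10, skip
j=6: -3>-10, skip
(after j=6) A = [-11, -12, 1, -6, -9, 0, -3, -7, -10]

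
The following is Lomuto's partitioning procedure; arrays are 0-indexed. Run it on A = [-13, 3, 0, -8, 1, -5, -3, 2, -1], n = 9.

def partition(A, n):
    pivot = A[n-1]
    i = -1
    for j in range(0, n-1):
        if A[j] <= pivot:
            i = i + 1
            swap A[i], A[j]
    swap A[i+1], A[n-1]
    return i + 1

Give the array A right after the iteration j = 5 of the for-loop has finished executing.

pivot=-1, i=-1
j=0: -13≤-1, i=0, swap(0,0) ⇒ [-13, 3, 0, -8, 1, -5, -3, 2, -1]
j=1: 3>-1, skip
j=2: 0>-1, skip
j=3: -8≤-1, i=1, swap(1,3) ⇒ [-13, -8, 0, 3, 1, -5, -3, 2, -1]
j=4: 1>-1, skip
j=5: -5≤-1, i=2, swap(2,5) ⇒ [-13, -8, -5, 3, 1, 0, -3, 2, -1]
(after j=5) A = [-13, -8, -5, 3, 1, 0, -3, 2, -1]

[-13, -8, -5, 3, 1, 0, -3, 2, -1]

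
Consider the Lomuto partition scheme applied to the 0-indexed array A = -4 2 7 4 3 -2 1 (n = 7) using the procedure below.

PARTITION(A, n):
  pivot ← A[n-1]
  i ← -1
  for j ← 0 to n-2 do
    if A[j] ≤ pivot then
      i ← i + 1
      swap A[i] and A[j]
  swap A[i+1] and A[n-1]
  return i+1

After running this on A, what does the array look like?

-4 -2 1 4 3 2 7

pivot=1, i=-1
j=0: -4≤1, i=0, swap(0,0) ⇒ -4 2 7 4 3 -2 1
j=1: 2>1, skip
j=2: 7>1, skip
j=3: 4>1, skip
j=4: 3>1, skip
j=5: -2≤1, i=1, swap(1,5) ⇒ -4 -2 7 4 3 2 1
swap(2,6) ⇒ -4 -2 1 4 3 2 7; return 2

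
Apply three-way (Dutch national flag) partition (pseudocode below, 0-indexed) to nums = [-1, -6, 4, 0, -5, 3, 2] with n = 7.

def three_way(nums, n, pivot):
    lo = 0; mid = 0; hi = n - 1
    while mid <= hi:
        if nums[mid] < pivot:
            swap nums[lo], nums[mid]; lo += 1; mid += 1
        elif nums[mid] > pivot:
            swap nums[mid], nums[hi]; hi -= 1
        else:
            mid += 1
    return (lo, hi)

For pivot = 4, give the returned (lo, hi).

pivot = 4; lo=0, mid=0, hi=6
nums[mid]=-1<4: swap nums[0],nums[0]; lo=1,mid=1 → [-1, -6, 4, 0, -5, 3, 2]
nums[mid]=-6<4: swap nums[1],nums[1]; lo=2,mid=2 → [-1, -6, 4, 0, -5, 3, 2]
nums[mid]=4=4: mid=3
nums[mid]=0<4: swap nums[2],nums[3]; lo=3,mid=4 → [-1, -6, 0, 4, -5, 3, 2]
nums[mid]=-5<4: swap nums[3],nums[4]; lo=4,mid=5 → [-1, -6, 0, -5, 4, 3, 2]
nums[mid]=3<4: swap nums[4],nums[5]; lo=5,mid=6 → [-1, -6, 0, -5, 3, 4, 2]
nums[mid]=2<4: swap nums[5],nums[6]; lo=6,mid=7 → [-1, -6, 0, -5, 3, 2, 4]
end: lo=6, hi=6; nums = [-1, -6, 0, -5, 3, 2, 4]

(6, 6)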